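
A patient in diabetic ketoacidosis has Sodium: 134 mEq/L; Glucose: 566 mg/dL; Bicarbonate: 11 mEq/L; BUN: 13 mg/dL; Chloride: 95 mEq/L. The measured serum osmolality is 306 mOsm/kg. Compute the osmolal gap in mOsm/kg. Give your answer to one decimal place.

1.9 mOsm/kg

Calculated osmolality = 2·Na + glucose/18 + BUN/2.8
= 2·134 + 566/18 + 13/2.8
= 268 + 31.44 + 4.64
= 304.08 mOsm/kg ≈ 304.1 mOsm/kg
Osmolar gap = measured − calculated = 306 − 304.1 = 1.9 mOsm/kg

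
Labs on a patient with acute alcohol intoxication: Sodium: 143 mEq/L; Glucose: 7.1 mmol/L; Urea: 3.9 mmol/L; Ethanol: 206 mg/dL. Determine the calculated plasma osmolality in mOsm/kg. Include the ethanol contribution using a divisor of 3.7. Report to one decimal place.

Calculated osmolality = 2·Na + glucose + urea + ethanol/3.7
= 2·143 + 7.1 + 3.9 + 206/3.7
= 286 + 7.10 + 3.90 + 55.68
= 352.68 mOsm/kg

352.7 mOsm/kg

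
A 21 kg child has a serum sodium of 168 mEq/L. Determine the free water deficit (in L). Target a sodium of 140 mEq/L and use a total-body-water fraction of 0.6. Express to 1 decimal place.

2.5 L

TBW = 0.6 · 21 = 12.6 L
Free water deficit = TBW · (Na/140 − 1)
= 12.6 · (168/140 − 1)
= 12.6 · 0.2
= 2.52 L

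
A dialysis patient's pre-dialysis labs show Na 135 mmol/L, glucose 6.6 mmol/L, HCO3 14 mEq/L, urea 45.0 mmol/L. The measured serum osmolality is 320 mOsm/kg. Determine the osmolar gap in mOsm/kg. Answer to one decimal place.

-1.6 mOsm/kg

Calculated osmolality = 2·Na + glucose + urea
= 2·135 + 6.6 + 45
= 270 + 6.60 + 45
= 321.6 mOsm/kg ≈ 321.6 mOsm/kg
Osmolar gap = measured − calculated = 320 − 321.6 = -1.6 mOsm/kg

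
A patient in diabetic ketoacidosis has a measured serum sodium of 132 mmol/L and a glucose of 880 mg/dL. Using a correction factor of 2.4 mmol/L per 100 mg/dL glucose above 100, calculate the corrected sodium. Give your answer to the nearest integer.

151 mmol/L

Corrected Na = measured Na + 2.4 · (glucose − 100)/100
= 132 + 2.4 · (880 − 100)/100
= 132 + 18.7
= 150.7 mmol/L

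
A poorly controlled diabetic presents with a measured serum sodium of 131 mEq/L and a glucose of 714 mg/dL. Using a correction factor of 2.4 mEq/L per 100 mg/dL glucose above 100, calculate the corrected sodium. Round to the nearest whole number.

146 mEq/L

Corrected Na = measured Na + 2.4 · (glucose − 100)/100
= 131 + 2.4 · (714 − 100)/100
= 131 + 14.7
= 145.7 mEq/L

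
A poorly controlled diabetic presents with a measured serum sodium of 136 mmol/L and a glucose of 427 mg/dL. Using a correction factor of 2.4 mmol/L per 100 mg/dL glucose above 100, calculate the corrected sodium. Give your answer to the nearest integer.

Corrected Na = measured Na + 2.4 · (glucose − 100)/100
= 136 + 2.4 · (427 − 100)/100
= 136 + 7.8
= 143.8 mmol/L

144 mmol/L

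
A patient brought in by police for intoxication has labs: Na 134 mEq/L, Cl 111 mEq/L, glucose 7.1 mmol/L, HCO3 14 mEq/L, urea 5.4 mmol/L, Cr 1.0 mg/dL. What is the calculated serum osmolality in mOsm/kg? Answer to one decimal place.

280.5 mOsm/kg

Calculated osmolality = 2·Na + glucose + urea
= 2·134 + 7.1 + 5.4
= 268 + 7.10 + 5.40
= 280.5 mOsm/kg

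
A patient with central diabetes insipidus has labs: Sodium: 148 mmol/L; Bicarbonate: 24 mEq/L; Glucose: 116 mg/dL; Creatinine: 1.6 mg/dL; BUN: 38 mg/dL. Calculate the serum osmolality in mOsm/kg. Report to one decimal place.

Calculated osmolality = 2·Na + glucose/18 + BUN/2.8
= 2·148 + 116/18 + 38/2.8
= 296 + 6.44 + 13.57
= 316.01 mOsm/kg

316.0 mOsm/kg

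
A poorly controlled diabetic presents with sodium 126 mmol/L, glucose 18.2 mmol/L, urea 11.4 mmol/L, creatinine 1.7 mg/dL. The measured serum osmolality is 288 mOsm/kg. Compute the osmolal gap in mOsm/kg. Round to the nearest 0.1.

6.4 mOsm/kg

Calculated osmolality = 2·Na + glucose + urea
= 2·126 + 18.2 + 11.4
= 252 + 18.20 + 11.40
= 281.6 mOsm/kg ≈ 281.6 mOsm/kg
Osmolar gap = measured − calculated = 288 − 281.6 = 6.4 mOsm/kg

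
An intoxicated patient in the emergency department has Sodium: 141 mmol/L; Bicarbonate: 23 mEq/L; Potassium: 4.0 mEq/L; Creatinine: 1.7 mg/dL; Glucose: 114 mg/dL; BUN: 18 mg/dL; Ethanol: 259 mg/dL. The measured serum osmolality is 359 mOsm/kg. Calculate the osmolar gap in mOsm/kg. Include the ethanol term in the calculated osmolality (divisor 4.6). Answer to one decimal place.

7.9 mOsm/kg

Calculated osmolality = 2·Na + glucose/18 + BUN/2.8 + ethanol/4.6
= 2·141 + 114/18 + 18/2.8 + 259/4.6
= 282 + 6.33 + 6.43 + 56.30
= 351.06 mOsm/kg ≈ 351.1 mOsm/kg
Osmolar gap = measured − calculated = 359 − 351.1 = 7.9 mOsm/kg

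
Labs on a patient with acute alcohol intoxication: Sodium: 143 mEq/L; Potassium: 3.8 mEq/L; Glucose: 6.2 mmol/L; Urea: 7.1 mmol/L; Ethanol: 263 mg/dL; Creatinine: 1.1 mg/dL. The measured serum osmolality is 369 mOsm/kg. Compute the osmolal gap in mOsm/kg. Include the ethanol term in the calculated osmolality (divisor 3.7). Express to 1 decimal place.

Calculated osmolality = 2·Na + glucose + urea + ethanol/3.7
= 2·143 + 6.2 + 7.1 + 263/3.7
= 286 + 6.20 + 7.10 + 71.08
= 370.38 mOsm/kg ≈ 370.4 mOsm/kg
Osmolar gap = measured − calculated = 369 − 370.4 = -1.4 mOsm/kg

-1.4 mOsm/kg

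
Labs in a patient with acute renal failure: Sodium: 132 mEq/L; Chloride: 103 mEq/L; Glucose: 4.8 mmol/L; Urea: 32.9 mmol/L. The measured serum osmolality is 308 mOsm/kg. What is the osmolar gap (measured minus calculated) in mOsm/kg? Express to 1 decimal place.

6.3 mOsm/kg

Calculated osmolality = 2·Na + glucose + urea
= 2·132 + 4.8 + 32.9
= 264 + 4.80 + 32.90
= 301.7 mOsm/kg ≈ 301.7 mOsm/kg
Osmolar gap = measured − calculated = 308 − 301.7 = 6.3 mOsm/kg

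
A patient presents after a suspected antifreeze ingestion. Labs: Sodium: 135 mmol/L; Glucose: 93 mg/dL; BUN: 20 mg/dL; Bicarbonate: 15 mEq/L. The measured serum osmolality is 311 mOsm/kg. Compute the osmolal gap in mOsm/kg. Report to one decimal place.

Calculated osmolality = 2·Na + glucose/18 + BUN/2.8
= 2·135 + 93/18 + 20/2.8
= 270 + 5.17 + 7.14
= 282.31 mOsm/kg ≈ 282.3 mOsm/kg
Osmolar gap = measured − calculated = 311 − 282.3 = 28.7 mOsm/kg

28.7 mOsm/kg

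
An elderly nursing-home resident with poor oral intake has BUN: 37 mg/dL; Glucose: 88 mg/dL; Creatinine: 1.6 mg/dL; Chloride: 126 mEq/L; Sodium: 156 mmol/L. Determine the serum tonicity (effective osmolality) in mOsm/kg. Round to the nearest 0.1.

316.9 mOsm/kg

Effective osmolality excludes urea (freely permeant across cell membranes):
2·Na + glucose/18
= 2·156 + 88/18
= 312 + 4.89
= 316.89 mOsm/kg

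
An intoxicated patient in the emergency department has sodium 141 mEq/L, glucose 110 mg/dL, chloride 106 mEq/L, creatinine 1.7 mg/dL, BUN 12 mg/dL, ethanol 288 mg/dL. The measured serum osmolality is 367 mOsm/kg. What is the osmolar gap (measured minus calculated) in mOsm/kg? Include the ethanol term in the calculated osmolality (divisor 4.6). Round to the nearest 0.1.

Calculated osmolality = 2·Na + glucose/18 + BUN/2.8 + ethanol/4.6
= 2·141 + 110/18 + 12/2.8 + 288/4.6
= 282 + 6.11 + 4.29 + 62.61
= 355.01 mOsm/kg ≈ 355.0 mOsm/kg
Osmolar gap = measured − calculated = 367 − 355.0 = 12.0 mOsm/kg

12.0 mOsm/kg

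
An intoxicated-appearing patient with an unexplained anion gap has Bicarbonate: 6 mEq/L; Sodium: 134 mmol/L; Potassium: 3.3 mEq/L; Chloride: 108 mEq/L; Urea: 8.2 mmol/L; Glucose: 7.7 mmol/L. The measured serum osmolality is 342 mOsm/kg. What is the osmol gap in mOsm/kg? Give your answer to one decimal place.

Calculated osmolality = 2·Na + glucose + urea
= 2·134 + 7.7 + 8.2
= 268 + 7.70 + 8.20
= 283.9 mOsm/kg ≈ 283.9 mOsm/kg
Osmolar gap = measured − calculated = 342 − 283.9 = 58.1 mOsm/kg

58.1 mOsm/kg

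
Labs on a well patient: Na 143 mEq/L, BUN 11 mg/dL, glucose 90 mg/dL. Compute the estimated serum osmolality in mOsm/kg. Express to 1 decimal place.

Calculated osmolality = 2·Na + glucose/18 + BUN/2.8
= 2·143 + 90/18 + 11/2.8
= 286 + 5 + 3.93
= 294.93 mOsm/kg

294.9 mOsm/kg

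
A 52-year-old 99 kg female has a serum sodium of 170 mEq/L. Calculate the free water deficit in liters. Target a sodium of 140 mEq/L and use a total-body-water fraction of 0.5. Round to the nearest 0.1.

10.6 L

TBW = 0.5 · 99 = 49.5 L
Free water deficit = TBW · (Na/140 − 1)
= 49.5 · (170/140 − 1)
= 49.5 · 0.2143
= 10.61 L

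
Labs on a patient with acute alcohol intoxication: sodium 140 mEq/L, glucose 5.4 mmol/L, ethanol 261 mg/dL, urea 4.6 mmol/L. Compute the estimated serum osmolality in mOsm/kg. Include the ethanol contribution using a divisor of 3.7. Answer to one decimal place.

Calculated osmolality = 2·Na + glucose + urea + ethanol/3.7
= 2·140 + 5.4 + 4.6 + 261/3.7
= 280 + 5.40 + 4.60 + 70.54
= 360.54 mOsm/kg

360.5 mOsm/kg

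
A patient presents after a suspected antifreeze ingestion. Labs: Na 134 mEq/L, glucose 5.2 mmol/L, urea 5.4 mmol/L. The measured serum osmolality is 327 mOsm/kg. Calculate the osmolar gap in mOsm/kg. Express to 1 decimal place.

48.4 mOsm/kg

Calculated osmolality = 2·Na + glucose + urea
= 2·134 + 5.2 + 5.4
= 268 + 5.20 + 5.40
= 278.6 mOsm/kg ≈ 278.6 mOsm/kg
Osmolar gap = measured − calculated = 327 − 278.6 = 48.4 mOsm/kg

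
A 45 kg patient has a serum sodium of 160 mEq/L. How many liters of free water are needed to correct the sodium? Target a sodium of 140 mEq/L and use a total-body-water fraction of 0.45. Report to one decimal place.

TBW = 0.45 · 45 = 20.25 L
Free water deficit = TBW · (Na/140 − 1)
= 20.25 · (160/140 − 1)
= 20.25 · 0.1429
= 2.89 L

2.9 L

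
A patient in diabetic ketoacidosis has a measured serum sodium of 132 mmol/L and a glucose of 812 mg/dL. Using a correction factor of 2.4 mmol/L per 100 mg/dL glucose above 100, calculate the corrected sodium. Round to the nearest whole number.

Corrected Na = measured Na + 2.4 · (glucose − 100)/100
= 132 + 2.4 · (812 − 100)/100
= 132 + 17.1
= 149.1 mmol/L

149 mmol/L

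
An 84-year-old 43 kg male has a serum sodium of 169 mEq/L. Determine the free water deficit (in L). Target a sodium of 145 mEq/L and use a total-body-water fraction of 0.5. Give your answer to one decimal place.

TBW = 0.5 · 43 = 21.5 L
Free water deficit = TBW · (Na/145 − 1)
= 21.5 · (169/145 − 1)
= 21.5 · 0.1655
= 3.56 L

3.6 L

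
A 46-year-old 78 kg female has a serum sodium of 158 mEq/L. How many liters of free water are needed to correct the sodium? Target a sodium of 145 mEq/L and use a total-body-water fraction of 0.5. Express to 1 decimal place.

TBW = 0.5 · 78 = 39 L
Free water deficit = TBW · (Na/145 − 1)
= 39 · (158/145 − 1)
= 39 · 0.0897
= 3.5 L

3.5 L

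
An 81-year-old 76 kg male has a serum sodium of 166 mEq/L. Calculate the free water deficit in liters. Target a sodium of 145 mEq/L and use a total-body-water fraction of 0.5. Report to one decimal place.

5.5 L

TBW = 0.5 · 76 = 38 L
Free water deficit = TBW · (Na/145 − 1)
= 38 · (166/145 − 1)
= 38 · 0.1448
= 5.5 L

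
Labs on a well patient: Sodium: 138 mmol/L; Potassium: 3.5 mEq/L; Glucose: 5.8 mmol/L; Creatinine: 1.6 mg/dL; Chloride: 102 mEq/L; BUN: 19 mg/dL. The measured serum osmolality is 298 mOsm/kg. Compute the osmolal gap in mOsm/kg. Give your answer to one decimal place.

Calculated osmolality = 2·Na + glucose + BUN/2.8
= 2·138 + 5.8 + 19/2.8
= 276 + 5.80 + 6.79
= 288.59 mOsm/kg ≈ 288.6 mOsm/kg
Osmolar gap = measured − calculated = 298 − 288.6 = 9.4 mOsm/kg

9.4 mOsm/kg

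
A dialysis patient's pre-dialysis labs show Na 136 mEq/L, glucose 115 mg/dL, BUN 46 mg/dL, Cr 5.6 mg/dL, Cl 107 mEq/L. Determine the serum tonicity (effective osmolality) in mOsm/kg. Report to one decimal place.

Effective osmolality excludes urea (freely permeant across cell membranes):
2·Na + glucose/18
= 2·136 + 115/18
= 272 + 6.39
= 278.39 mOsm/kg

278.4 mOsm/kg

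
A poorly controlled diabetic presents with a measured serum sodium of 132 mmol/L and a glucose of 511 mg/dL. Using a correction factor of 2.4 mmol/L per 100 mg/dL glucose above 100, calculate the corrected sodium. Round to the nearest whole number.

Corrected Na = measured Na + 2.4 · (glucose − 100)/100
= 132 + 2.4 · (511 − 100)/100
= 132 + 9.9
= 141.9 mmol/L

142 mmol/L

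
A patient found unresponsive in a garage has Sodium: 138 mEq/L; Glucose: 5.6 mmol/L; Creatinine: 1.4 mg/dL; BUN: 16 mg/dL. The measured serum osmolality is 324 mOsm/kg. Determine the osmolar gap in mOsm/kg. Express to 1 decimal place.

36.7 mOsm/kg

Calculated osmolality = 2·Na + glucose + BUN/2.8
= 2·138 + 5.6 + 16/2.8
= 276 + 5.60 + 5.71
= 287.31 mOsm/kg ≈ 287.3 mOsm/kg
Osmolar gap = measured − calculated = 324 − 287.3 = 36.7 mOsm/kg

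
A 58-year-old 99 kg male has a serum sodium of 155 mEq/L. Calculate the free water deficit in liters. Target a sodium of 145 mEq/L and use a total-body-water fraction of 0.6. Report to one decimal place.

TBW = 0.6 · 99 = 59.4 L
Free water deficit = TBW · (Na/145 − 1)
= 59.4 · (155/145 − 1)
= 59.4 · 0.069
= 4.1 L

4.1 L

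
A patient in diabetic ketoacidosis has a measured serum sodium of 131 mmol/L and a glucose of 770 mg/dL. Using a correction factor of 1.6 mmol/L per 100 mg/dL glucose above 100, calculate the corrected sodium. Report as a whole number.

142 mmol/L

Corrected Na = measured Na + 1.6 · (glucose − 100)/100
= 131 + 1.6 · (770 − 100)/100
= 131 + 10.7
= 141.7 mmol/L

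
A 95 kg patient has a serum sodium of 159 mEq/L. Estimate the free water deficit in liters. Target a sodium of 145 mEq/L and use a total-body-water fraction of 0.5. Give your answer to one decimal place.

4.6 L

TBW = 0.5 · 95 = 47.5 L
Free water deficit = TBW · (Na/145 − 1)
= 47.5 · (159/145 − 1)
= 47.5 · 0.0966
= 4.59 L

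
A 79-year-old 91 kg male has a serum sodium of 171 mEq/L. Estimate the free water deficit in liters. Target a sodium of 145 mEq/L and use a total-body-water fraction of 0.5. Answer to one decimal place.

8.2 L

TBW = 0.5 · 91 = 45.5 L
Free water deficit = TBW · (Na/145 − 1)
= 45.5 · (171/145 − 1)
= 45.5 · 0.1793
= 8.16 L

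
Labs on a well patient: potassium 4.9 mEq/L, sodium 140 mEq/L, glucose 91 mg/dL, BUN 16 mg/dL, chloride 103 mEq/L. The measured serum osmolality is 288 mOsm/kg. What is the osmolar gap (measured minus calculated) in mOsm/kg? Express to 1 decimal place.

Calculated osmolality = 2·Na + glucose/18 + BUN/2.8
= 2·140 + 91/18 + 16/2.8
= 280 + 5.06 + 5.71
= 290.77 mOsm/kg ≈ 290.8 mOsm/kg
Osmolar gap = measured − calculated = 288 − 290.8 = -2.8 mOsm/kg

-2.8 mOsm/kg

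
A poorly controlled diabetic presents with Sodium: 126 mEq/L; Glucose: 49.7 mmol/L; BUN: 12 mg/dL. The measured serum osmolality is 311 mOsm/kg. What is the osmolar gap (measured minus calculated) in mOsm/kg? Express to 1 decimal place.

5.0 mOsm/kg

Calculated osmolality = 2·Na + glucose + BUN/2.8
= 2·126 + 49.7 + 12/2.8
= 252 + 49.70 + 4.29
= 305.99 mOsm/kg ≈ 306.0 mOsm/kg
Osmolar gap = measured − calculated = 311 − 306.0 = 5.0 mOsm/kg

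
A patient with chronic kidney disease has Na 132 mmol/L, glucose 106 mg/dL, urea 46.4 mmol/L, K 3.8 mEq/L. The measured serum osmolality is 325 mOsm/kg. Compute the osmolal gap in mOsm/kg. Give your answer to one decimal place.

8.7 mOsm/kg

Calculated osmolality = 2·Na + glucose/18 + urea
= 2·132 + 106/18 + 46.4
= 264 + 5.89 + 46.40
= 316.29 mOsm/kg ≈ 316.3 mOsm/kg
Osmolar gap = measured − calculated = 325 − 316.3 = 8.7 mOsm/kg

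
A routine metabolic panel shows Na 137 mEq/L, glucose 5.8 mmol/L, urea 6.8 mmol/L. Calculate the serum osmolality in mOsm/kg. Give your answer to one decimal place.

Calculated osmolality = 2·Na + glucose + urea
= 2·137 + 5.8 + 6.8
= 274 + 5.80 + 6.80
= 286.6 mOsm/kg

286.6 mOsm/kg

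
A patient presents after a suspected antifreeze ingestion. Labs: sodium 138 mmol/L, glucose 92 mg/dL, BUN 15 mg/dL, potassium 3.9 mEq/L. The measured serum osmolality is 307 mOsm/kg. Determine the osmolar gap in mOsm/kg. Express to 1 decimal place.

Calculated osmolality = 2·Na + glucose/18 + BUN/2.8
= 2·138 + 92/18 + 15/2.8
= 276 + 5.11 + 5.36
= 286.47 mOsm/kg ≈ 286.5 mOsm/kg
Osmolar gap = measured − calculated = 307 − 286.5 = 20.5 mOsm/kg

20.5 mOsm/kg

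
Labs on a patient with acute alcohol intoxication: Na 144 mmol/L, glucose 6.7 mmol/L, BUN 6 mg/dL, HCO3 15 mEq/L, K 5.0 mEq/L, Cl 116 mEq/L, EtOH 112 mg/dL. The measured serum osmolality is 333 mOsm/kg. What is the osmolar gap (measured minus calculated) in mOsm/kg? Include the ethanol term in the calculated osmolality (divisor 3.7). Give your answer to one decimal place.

Calculated osmolality = 2·Na + glucose + BUN/2.8 + ethanol/3.7
= 2·144 + 6.7 + 6/2.8 + 112/3.7
= 288 + 6.70 + 2.14 + 30.27
= 327.11 mOsm/kg ≈ 327.1 mOsm/kg
Osmolar gap = measured − calculated = 333 − 327.1 = 5.9 mOsm/kg

5.9 mOsm/kg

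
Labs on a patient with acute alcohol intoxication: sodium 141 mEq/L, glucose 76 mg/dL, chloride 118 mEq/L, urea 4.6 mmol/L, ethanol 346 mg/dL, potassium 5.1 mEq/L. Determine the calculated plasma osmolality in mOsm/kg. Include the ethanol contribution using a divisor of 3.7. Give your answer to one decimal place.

Calculated osmolality = 2·Na + glucose/18 + urea + ethanol/3.7
= 2·141 + 76/18 + 4.6 + 346/3.7
= 282 + 4.22 + 4.60 + 93.51
= 384.33 mOsm/kg

384.3 mOsm/kg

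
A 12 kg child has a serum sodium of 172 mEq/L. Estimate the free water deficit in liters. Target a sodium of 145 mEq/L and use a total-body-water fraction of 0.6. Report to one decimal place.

TBW = 0.6 · 12 = 7.2 L
Free water deficit = TBW · (Na/145 − 1)
= 7.2 · (172/145 − 1)
= 7.2 · 0.1862
= 1.34 L

1.3 L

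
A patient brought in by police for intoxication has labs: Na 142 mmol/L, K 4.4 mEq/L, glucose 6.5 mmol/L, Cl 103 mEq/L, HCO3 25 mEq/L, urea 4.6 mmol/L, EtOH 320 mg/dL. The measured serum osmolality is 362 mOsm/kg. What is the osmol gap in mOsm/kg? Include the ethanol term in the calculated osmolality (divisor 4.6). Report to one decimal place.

-2.7 mOsm/kg

Calculated osmolality = 2·Na + glucose + urea + ethanol/4.6
= 2·142 + 6.5 + 4.6 + 320/4.6
= 284 + 6.50 + 4.60 + 69.57
= 364.67 mOsm/kg ≈ 364.7 mOsm/kg
Osmolar gap = measured − calculated = 362 − 364.7 = -2.7 mOsm/kg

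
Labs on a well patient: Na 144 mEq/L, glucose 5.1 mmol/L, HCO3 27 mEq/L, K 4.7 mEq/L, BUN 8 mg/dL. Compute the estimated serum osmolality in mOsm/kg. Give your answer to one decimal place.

Calculated osmolality = 2·Na + glucose + BUN/2.8
= 2·144 + 5.1 + 8/2.8
= 288 + 5.10 + 2.86
= 295.96 mOsm/kg

296.0 mOsm/kg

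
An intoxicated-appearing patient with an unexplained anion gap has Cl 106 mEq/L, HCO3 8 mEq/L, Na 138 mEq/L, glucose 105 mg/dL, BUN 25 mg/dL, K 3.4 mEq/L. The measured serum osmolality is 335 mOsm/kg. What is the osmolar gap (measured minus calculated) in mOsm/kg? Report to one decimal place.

44.2 mOsm/kg

Calculated osmolality = 2·Na + glucose/18 + BUN/2.8
= 2·138 + 105/18 + 25/2.8
= 276 + 5.83 + 8.93
= 290.76 mOsm/kg ≈ 290.8 mOsm/kg
Osmolar gap = measured − calculated = 335 − 290.8 = 44.2 mOsm/kg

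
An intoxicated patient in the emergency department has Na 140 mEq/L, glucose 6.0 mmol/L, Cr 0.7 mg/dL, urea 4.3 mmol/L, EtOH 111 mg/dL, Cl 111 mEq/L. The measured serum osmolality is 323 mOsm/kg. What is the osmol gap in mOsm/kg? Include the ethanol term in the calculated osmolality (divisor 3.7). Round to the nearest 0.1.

Calculated osmolality = 2·Na + glucose + urea + ethanol/3.7
= 2·140 + 6 + 4.3 + 111/3.7
= 280 + 6 + 4.30 + 30
= 320.3 mOsm/kg ≈ 320.3 mOsm/kg
Osmolar gap = measured − calculated = 323 − 320.3 = 2.7 mOsm/kg

2.7 mOsm/kg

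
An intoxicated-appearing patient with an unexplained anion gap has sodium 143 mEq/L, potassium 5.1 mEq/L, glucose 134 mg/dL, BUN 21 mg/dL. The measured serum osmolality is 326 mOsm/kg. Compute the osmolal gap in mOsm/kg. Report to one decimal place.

Calculated osmolality = 2·Na + glucose/18 + BUN/2.8
= 2·143 + 134/18 + 21/2.8
= 286 + 7.44 + 7.50
= 300.94 mOsm/kg ≈ 300.9 mOsm/kg
Osmolar gap = measured − calculated = 326 − 300.9 = 25.1 mOsm/kg

25.1 mOsm/kg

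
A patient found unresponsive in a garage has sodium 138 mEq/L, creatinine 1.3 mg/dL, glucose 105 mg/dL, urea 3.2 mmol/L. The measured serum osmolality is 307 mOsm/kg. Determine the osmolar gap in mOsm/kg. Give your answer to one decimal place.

Calculated osmolality = 2·Na + glucose/18 + urea
= 2·138 + 105/18 + 3.2
= 276 + 5.83 + 3.20
= 285.03 mOsm/kg ≈ 285.0 mOsm/kg
Osmolar gap = measured − calculated = 307 − 285.0 = 22.0 mOsm/kg

22.0 mOsm/kg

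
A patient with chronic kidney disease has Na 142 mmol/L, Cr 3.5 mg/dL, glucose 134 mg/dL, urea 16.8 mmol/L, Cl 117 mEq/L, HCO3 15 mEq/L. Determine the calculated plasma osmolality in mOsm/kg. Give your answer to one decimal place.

308.2 mOsm/kg

Calculated osmolality = 2·Na + glucose/18 + urea
= 2·142 + 134/18 + 16.8
= 284 + 7.44 + 16.80
= 308.24 mOsm/kg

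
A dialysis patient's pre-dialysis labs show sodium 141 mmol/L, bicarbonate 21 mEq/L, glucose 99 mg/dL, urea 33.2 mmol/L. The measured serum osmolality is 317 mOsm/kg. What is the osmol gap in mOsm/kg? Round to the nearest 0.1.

-3.7 mOsm/kg

Calculated osmolality = 2·Na + glucose/18 + urea
= 2·141 + 99/18 + 33.2
= 282 + 5.50 + 33.20
= 320.7 mOsm/kg ≈ 320.7 mOsm/kg
Osmolar gap = measured − calculated = 317 − 320.7 = -3.7 mOsm/kg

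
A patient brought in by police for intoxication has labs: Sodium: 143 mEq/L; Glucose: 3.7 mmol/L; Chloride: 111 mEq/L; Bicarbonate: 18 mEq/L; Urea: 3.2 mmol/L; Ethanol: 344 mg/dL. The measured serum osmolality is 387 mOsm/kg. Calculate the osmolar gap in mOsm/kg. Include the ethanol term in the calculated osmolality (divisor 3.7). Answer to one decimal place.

Calculated osmolality = 2·Na + glucose + urea + ethanol/3.7
= 2·143 + 3.7 + 3.2 + 344/3.7
= 286 + 3.70 + 3.20 + 92.97
= 385.87 mOsm/kg ≈ 385.9 mOsm/kg
Osmolar gap = measured − calculated = 387 − 385.9 = 1.1 mOsm/kg

1.1 mOsm/kg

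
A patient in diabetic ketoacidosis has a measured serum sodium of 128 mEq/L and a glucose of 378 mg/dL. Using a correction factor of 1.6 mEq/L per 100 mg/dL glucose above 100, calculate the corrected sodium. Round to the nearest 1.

Corrected Na = measured Na + 1.6 · (glucose − 100)/100
= 128 + 1.6 · (378 − 100)/100
= 128 + 4.4
= 132.4 mEq/L

132 mEq/L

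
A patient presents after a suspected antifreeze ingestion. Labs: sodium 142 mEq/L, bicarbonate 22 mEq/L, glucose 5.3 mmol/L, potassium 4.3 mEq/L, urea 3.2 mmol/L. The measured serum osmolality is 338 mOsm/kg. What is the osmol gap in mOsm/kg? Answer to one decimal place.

45.5 mOsm/kg

Calculated osmolality = 2·Na + glucose + urea
= 2·142 + 5.3 + 3.2
= 284 + 5.30 + 3.20
= 292.5 mOsm/kg ≈ 292.5 mOsm/kg
Osmolar gap = measured − calculated = 338 − 292.5 = 45.5 mOsm/kg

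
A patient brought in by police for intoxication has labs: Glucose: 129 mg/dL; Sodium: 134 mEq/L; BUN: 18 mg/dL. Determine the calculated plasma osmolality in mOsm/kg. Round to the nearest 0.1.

281.6 mOsm/kg

Calculated osmolality = 2·Na + glucose/18 + BUN/2.8
= 2·134 + 129/18 + 18/2.8
= 268 + 7.17 + 6.43
= 281.6 mOsm/kg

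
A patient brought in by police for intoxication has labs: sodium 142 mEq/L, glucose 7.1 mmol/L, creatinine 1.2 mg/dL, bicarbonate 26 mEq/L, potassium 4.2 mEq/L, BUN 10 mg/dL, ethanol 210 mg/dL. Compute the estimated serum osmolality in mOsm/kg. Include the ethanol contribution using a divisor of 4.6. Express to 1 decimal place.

Calculated osmolality = 2·Na + glucose + BUN/2.8 + ethanol/4.6
= 2·142 + 7.1 + 10/2.8 + 210/4.6
= 284 + 7.10 + 3.57 + 45.65
= 340.32 mOsm/kg

340.3 mOsm/kg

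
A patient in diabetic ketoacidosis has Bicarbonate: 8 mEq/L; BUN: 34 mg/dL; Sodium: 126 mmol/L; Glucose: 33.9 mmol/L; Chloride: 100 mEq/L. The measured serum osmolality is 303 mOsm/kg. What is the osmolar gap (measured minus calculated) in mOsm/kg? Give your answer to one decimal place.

5.0 mOsm/kg

Calculated osmolality = 2·Na + glucose + BUN/2.8
= 2·126 + 33.9 + 34/2.8
= 252 + 33.90 + 12.14
= 298.04 mOsm/kg ≈ 298.0 mOsm/kg
Osmolar gap = measured − calculated = 303 − 298.0 = 5.0 mOsm/kg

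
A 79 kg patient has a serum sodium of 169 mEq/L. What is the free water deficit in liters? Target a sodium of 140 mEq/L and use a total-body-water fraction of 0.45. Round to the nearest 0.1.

TBW = 0.45 · 79 = 35.55 L
Free water deficit = TBW · (Na/140 − 1)
= 35.55 · (169/140 − 1)
= 35.55 · 0.2071
= 7.36 L

7.4 L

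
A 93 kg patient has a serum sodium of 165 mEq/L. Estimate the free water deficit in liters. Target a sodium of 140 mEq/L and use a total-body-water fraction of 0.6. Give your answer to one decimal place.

TBW = 0.6 · 93 = 55.8 L
Free water deficit = TBW · (Na/140 − 1)
= 55.8 · (165/140 − 1)
= 55.8 · 0.1786
= 9.97 L

10.0 L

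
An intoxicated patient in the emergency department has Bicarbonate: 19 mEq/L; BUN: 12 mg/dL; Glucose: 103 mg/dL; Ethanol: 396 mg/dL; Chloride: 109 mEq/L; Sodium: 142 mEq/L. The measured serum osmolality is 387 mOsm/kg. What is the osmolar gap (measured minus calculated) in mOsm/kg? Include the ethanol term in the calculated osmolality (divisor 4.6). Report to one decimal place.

Calculated osmolality = 2·Na + glucose/18 + BUN/2.8 + ethanol/4.6
= 2·142 + 103/18 + 12/2.8 + 396/4.6
= 284 + 5.72 + 4.29 + 86.09
= 380.1 mOsm/kg ≈ 380.1 mOsm/kg
Osmolar gap = measured − calculated = 387 − 380.1 = 6.9 mOsm/kg

6.9 mOsm/kg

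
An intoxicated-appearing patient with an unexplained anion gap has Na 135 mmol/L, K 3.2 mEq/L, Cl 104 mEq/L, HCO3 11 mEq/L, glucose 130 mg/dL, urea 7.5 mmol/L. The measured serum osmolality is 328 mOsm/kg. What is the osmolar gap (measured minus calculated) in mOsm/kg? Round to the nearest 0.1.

Calculated osmolality = 2·Na + glucose/18 + urea
= 2·135 + 130/18 + 7.5
= 270 + 7.22 + 7.50
= 284.72 mOsm/kg ≈ 284.7 mOsm/kg
Osmolar gap = measured − calculated = 328 − 284.7 = 43.3 mOsm/kg

43.3 mOsm/kg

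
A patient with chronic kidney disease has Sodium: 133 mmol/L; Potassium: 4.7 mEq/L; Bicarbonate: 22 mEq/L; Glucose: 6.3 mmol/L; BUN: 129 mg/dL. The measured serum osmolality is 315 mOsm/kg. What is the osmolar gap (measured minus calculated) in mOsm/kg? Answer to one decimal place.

-3.4 mOsm/kg

Calculated osmolality = 2·Na + glucose + BUN/2.8
= 2·133 + 6.3 + 129/2.8
= 266 + 6.30 + 46.07
= 318.37 mOsm/kg ≈ 318.4 mOsm/kg
Osmolar gap = measured − calculated = 315 − 318.4 = -3.4 mOsm/kg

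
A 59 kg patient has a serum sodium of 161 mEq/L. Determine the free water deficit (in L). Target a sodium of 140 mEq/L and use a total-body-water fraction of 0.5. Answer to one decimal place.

TBW = 0.5 · 59 = 29.5 L
Free water deficit = TBW · (Na/140 − 1)
= 29.5 · (161/140 − 1)
= 29.5 · 0.15
= 4.42 L

4.4 L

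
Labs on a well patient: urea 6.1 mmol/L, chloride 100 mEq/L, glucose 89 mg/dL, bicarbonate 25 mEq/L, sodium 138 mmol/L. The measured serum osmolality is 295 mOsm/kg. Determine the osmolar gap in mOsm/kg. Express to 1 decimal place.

Calculated osmolality = 2·Na + glucose/18 + urea
= 2·138 + 89/18 + 6.1
= 276 + 4.94 + 6.10
= 287.04 mOsm/kg ≈ 287.0 mOsm/kg
Osmolar gap = measured − calculated = 295 − 287.0 = 8.0 mOsm/kg

8.0 mOsm/kg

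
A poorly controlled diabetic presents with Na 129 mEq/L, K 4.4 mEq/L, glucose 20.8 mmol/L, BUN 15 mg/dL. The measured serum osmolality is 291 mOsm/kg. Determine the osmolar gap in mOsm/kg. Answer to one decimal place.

6.8 mOsm/kg

Calculated osmolality = 2·Na + glucose + BUN/2.8
= 2·129 + 20.8 + 15/2.8
= 258 + 20.80 + 5.36
= 284.16 mOsm/kg ≈ 284.2 mOsm/kg
Osmolar gap = measured − calculated = 291 − 284.2 = 6.8 mOsm/kg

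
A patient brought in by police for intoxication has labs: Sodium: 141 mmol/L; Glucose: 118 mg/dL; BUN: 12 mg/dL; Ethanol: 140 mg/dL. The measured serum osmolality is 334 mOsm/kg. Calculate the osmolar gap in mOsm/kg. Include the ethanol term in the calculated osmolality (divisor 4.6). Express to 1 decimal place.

Calculated osmolality = 2·Na + glucose/18 + BUN/2.8 + ethanol/4.6
= 2·141 + 118/18 + 12/2.8 + 140/4.6
= 282 + 6.56 + 4.29 + 30.43
= 323.28 mOsm/kg ≈ 323.3 mOsm/kg
Osmolar gap = measured − calculated = 334 − 323.3 = 10.7 mOsm/kg

10.7 mOsm/kg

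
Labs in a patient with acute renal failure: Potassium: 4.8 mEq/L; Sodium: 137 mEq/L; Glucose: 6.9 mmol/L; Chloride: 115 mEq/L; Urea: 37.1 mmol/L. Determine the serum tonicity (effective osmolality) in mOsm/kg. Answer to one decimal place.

280.9 mOsm/kg

Effective osmolality excludes urea (freely permeant across cell membranes):
2·Na + glucose
= 2·137 + 6.9
= 274 + 6.9
= 280.9 mOsm/kg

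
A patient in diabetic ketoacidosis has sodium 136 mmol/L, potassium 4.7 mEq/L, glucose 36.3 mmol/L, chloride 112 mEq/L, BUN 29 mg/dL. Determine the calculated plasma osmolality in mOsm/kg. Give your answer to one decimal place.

318.7 mOsm/kg

Calculated osmolality = 2·Na + glucose + BUN/2.8
= 2·136 + 36.3 + 29/2.8
= 272 + 36.30 + 10.36
= 318.66 mOsm/kg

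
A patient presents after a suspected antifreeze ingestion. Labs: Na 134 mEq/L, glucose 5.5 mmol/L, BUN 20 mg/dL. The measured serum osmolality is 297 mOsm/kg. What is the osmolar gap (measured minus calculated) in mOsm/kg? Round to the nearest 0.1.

16.4 mOsm/kg

Calculated osmolality = 2·Na + glucose + BUN/2.8
= 2·134 + 5.5 + 20/2.8
= 268 + 5.50 + 7.14
= 280.64 mOsm/kg ≈ 280.6 mOsm/kg
Osmolar gap = measured − calculated = 297 − 280.6 = 16.4 mOsm/kg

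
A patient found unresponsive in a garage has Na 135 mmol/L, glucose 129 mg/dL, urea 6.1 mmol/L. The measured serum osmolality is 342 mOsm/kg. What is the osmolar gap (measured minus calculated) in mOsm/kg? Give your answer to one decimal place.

Calculated osmolality = 2·Na + glucose/18 + urea
= 2·135 + 129/18 + 6.1
= 270 + 7.17 + 6.10
= 283.27 mOsm/kg ≈ 283.3 mOsm/kg
Osmolar gap = measured − calculated = 342 − 283.3 = 58.7 mOsm/kg

58.7 mOsm/kg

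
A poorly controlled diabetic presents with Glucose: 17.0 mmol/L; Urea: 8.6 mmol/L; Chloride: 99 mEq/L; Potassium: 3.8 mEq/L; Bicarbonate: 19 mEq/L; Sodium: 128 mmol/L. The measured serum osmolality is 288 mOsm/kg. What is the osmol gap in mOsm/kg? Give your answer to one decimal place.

6.4 mOsm/kg

Calculated osmolality = 2·Na + glucose + urea
= 2·128 + 17 + 8.6
= 256 + 17 + 8.60
= 281.6 mOsm/kg ≈ 281.6 mOsm/kg
Osmolar gap = measured − calculated = 288 − 281.6 = 6.4 mOsm/kg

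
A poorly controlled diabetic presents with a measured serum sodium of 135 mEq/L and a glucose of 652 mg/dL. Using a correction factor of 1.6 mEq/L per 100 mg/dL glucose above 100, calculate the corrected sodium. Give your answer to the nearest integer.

Corrected Na = measured Na + 1.6 · (glucose − 100)/100
= 135 + 1.6 · (652 − 100)/100
= 135 + 8.8
= 143.8 mEq/L

144 mEq/L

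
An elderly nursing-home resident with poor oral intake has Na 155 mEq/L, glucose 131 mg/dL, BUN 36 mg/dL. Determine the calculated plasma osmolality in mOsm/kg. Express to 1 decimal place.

330.1 mOsm/kg

Calculated osmolality = 2·Na + glucose/18 + BUN/2.8
= 2·155 + 131/18 + 36/2.8
= 310 + 7.28 + 12.86
= 330.14 mOsm/kg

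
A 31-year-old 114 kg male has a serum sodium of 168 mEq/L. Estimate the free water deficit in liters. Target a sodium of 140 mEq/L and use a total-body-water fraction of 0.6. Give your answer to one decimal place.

13.7 L

TBW = 0.6 · 114 = 68.4 L
Free water deficit = TBW · (Na/140 − 1)
= 68.4 · (168/140 − 1)
= 68.4 · 0.2
= 13.68 L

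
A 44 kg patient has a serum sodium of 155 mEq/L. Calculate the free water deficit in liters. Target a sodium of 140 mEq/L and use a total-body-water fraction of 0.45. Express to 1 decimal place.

2.1 L

TBW = 0.45 · 44 = 19.8 L
Free water deficit = TBW · (Na/140 − 1)
= 19.8 · (155/140 − 1)
= 19.8 · 0.1071
= 2.12 L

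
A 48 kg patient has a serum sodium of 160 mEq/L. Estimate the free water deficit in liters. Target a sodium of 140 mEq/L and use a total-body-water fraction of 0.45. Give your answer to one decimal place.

3.1 L

TBW = 0.45 · 48 = 21.6 L
Free water deficit = TBW · (Na/140 − 1)
= 21.6 · (160/140 − 1)
= 21.6 · 0.1429
= 3.09 L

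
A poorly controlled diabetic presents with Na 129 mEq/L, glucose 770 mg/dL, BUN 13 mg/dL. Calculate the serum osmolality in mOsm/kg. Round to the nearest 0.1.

305.4 mOsm/kg

Calculated osmolality = 2·Na + glucose/18 + BUN/2.8
= 2·129 + 770/18 + 13/2.8
= 258 + 42.78 + 4.64
= 305.42 mOsm/kg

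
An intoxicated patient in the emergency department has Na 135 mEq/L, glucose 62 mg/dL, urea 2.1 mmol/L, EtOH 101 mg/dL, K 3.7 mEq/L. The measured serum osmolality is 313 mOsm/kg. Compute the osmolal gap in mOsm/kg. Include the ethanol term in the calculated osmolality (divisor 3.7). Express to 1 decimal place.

10.2 mOsm/kg

Calculated osmolality = 2·Na + glucose/18 + urea + ethanol/3.7
= 2·135 + 62/18 + 2.1 + 101/3.7
= 270 + 3.44 + 2.10 + 27.30
= 302.84 mOsm/kg ≈ 302.8 mOsm/kg
Osmolar gap = measured − calculated = 313 − 302.8 = 10.2 mOsm/kg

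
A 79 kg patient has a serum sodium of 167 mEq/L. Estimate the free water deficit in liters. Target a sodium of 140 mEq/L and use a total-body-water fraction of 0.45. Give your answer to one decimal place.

6.9 L

TBW = 0.45 · 79 = 35.55 L
Free water deficit = TBW · (Na/140 − 1)
= 35.55 · (167/140 − 1)
= 35.55 · 0.1929
= 6.86 L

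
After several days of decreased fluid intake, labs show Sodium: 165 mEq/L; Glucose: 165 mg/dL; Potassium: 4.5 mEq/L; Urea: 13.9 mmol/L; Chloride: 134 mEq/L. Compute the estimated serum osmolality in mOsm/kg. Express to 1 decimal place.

Calculated osmolality = 2·Na + glucose/18 + urea
= 2·165 + 165/18 + 13.9
= 330 + 9.17 + 13.90
= 353.07 mOsm/kg

353.1 mOsm/kg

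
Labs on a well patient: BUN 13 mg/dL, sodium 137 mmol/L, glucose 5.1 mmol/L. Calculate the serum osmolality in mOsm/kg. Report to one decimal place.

Calculated osmolality = 2·Na + glucose + BUN/2.8
= 2·137 + 5.1 + 13/2.8
= 274 + 5.10 + 4.64
= 283.74 mOsm/kg

283.7 mOsm/kg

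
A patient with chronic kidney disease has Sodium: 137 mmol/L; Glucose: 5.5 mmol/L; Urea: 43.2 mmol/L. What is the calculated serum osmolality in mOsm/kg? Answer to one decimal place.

Calculated osmolality = 2·Na + glucose + urea
= 2·137 + 5.5 + 43.2
= 274 + 5.50 + 43.20
= 322.7 mOsm/kg

322.7 mOsm/kg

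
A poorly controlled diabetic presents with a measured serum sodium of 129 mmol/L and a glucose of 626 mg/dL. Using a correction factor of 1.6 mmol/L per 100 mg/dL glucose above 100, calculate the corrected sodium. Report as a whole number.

137 mmol/L

Corrected Na = measured Na + 1.6 · (glucose − 100)/100
= 129 + 1.6 · (626 − 100)/100
= 129 + 8.4
= 137.4 mmol/L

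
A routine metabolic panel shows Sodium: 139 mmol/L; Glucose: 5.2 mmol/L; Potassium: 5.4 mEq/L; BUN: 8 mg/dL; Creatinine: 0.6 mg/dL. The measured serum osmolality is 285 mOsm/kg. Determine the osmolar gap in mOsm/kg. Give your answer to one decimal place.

-1.1 mOsm/kg

Calculated osmolality = 2·Na + glucose + BUN/2.8
= 2·139 + 5.2 + 8/2.8
= 278 + 5.20 + 2.86
= 286.06 mOsm/kg ≈ 286.1 mOsm/kg
Osmolar gap = measured − calculated = 285 − 286.1 = -1.1 mOsm/kg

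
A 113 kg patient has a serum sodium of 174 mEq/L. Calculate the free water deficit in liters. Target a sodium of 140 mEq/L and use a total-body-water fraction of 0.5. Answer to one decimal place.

13.7 L

TBW = 0.5 · 113 = 56.5 L
Free water deficit = TBW · (Na/140 − 1)
= 56.5 · (174/140 − 1)
= 56.5 · 0.2429
= 13.72 L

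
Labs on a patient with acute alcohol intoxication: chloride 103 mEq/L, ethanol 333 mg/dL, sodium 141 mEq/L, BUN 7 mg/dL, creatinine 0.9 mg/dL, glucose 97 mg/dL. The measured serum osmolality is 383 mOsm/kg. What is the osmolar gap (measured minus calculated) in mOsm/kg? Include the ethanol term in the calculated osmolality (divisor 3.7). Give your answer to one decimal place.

Calculated osmolality = 2·Na + glucose/18 + BUN/2.8 + ethanol/3.7
= 2·141 + 97/18 + 7/2.8 + 333/3.7
= 282 + 5.39 + 2.50 + 90
= 379.89 mOsm/kg ≈ 379.9 mOsm/kg
Osmolar gap = measured − calculated = 383 − 379.9 = 3.1 mOsm/kg

3.1 mOsm/kg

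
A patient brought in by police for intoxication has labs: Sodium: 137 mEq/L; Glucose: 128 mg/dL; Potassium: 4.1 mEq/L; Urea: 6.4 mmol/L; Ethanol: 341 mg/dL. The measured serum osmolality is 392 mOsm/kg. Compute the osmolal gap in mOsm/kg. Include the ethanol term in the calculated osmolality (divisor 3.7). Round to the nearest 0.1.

Calculated osmolality = 2·Na + glucose/18 + urea + ethanol/3.7
= 2·137 + 128/18 + 6.4 + 341/3.7
= 274 + 7.11 + 6.40 + 92.16
= 379.67 mOsm/kg ≈ 379.7 mOsm/kg
Osmolar gap = measured − calculated = 392 − 379.7 = 12.3 mOsm/kg

12.3 mOsm/kg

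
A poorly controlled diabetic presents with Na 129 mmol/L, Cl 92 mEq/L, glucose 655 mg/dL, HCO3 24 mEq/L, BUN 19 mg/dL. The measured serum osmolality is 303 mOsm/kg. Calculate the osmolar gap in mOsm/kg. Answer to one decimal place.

1.8 mOsm/kg

Calculated osmolality = 2·Na + glucose/18 + BUN/2.8
= 2·129 + 655/18 + 19/2.8
= 258 + 36.39 + 6.79
= 301.18 mOsm/kg ≈ 301.2 mOsm/kg
Osmolar gap = measured − calculated = 303 − 301.2 = 1.8 mOsm/kg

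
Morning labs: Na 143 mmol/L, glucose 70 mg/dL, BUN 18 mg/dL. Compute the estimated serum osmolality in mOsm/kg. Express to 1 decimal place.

Calculated osmolality = 2·Na + glucose/18 + BUN/2.8
= 2·143 + 70/18 + 18/2.8
= 286 + 3.89 + 6.43
= 296.32 mOsm/kg

296.3 mOsm/kg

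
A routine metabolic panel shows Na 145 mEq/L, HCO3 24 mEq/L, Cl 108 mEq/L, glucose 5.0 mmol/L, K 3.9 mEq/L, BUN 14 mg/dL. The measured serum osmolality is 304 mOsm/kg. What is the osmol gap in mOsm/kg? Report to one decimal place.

Calculated osmolality = 2·Na + glucose + BUN/2.8
= 2·145 + 5 + 14/2.8
= 290 + 5 + 5
= 300 mOsm/kg ≈ 300.0 mOsm/kg
Osmolar gap = measured − calculated = 304 − 300.0 = 4.0 mOsm/kg

4.0 mOsm/kg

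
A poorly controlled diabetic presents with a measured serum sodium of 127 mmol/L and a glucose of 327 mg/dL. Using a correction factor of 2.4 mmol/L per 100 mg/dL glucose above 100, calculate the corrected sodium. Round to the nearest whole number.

Corrected Na = measured Na + 2.4 · (glucose − 100)/100
= 127 + 2.4 · (327 − 100)/100
= 127 + 5.4
= 132.4 mmol/L

132 mmol/L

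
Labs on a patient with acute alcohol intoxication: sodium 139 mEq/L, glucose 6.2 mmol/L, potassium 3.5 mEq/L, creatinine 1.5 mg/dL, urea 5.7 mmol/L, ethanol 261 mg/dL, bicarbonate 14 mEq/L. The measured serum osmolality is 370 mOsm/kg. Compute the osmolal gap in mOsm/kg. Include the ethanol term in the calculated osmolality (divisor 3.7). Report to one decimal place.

9.6 mOsm/kg

Calculated osmolality = 2·Na + glucose + urea + ethanol/3.7
= 2·139 + 6.2 + 5.7 + 261/3.7
= 278 + 6.20 + 5.70 + 70.54
= 360.44 mOsm/kg ≈ 360.4 mOsm/kg
Osmolar gap = measured − calculated = 370 − 360.4 = 9.6 mOsm/kg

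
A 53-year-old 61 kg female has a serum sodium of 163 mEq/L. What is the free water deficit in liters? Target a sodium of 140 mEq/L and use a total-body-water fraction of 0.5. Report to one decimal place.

5.0 L

TBW = 0.5 · 61 = 30.5 L
Free water deficit = TBW · (Na/140 − 1)
= 30.5 · (163/140 − 1)
= 30.5 · 0.1643
= 5.01 L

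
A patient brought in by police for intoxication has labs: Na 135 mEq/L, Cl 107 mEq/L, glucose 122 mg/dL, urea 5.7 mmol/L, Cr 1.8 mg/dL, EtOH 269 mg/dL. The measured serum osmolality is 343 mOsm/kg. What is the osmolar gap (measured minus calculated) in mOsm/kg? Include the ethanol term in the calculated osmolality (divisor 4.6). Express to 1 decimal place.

Calculated osmolality = 2·Na + glucose/18 + urea + ethanol/4.6
= 2·135 + 122/18 + 5.7 + 269/4.6
= 270 + 6.78 + 5.70 + 58.48
= 340.96 mOsm/kg ≈ 341.0 mOsm/kg
Osmolar gap = measured − calculated = 343 − 341.0 = 2.0 mOsm/kg

2.0 mOsm/kg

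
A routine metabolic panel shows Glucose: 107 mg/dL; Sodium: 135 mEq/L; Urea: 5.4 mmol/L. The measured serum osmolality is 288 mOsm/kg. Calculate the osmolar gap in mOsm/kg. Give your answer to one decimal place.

6.7 mOsm/kg

Calculated osmolality = 2·Na + glucose/18 + urea
= 2·135 + 107/18 + 5.4
= 270 + 5.94 + 5.40
= 281.34 mOsm/kg ≈ 281.3 mOsm/kg
Osmolar gap = measured − calculated = 288 − 281.3 = 6.7 mOsm/kg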